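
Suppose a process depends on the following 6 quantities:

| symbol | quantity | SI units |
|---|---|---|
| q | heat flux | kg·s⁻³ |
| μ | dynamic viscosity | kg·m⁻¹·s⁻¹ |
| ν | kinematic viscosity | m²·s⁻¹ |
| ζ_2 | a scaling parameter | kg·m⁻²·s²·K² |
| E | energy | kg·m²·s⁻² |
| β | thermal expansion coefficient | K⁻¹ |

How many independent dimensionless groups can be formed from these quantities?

2

There are 6 variables and 4 base dimensions (M, L, T, Θ).
The dimension matrix has rank 4.
Independent dimensionless groups: 6 − 4 = 2.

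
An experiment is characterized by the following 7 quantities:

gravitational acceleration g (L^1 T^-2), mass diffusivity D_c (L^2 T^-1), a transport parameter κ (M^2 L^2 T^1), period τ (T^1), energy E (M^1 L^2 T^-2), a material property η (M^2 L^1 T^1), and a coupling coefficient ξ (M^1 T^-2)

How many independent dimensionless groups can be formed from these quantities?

4

There are 7 variables and 3 base dimensions (M, L, T).
The dimension matrix has rank 3.
Independent dimensionless groups: 7 − 3 = 4.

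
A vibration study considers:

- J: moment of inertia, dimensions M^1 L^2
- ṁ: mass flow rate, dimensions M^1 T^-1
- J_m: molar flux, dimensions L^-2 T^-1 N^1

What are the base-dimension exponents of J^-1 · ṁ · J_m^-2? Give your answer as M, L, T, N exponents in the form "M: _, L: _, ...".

Collect each base-dimension exponent across the product:
  M: −(1) + (1) − 2·(0) = 0
  L: −(2) + (0) − 2·(-2) = 2
  T: −(0) + (-1) − 2·(-1) = 1
  N: −(0) + (0) − 2·(1) = -2
So the dimensions are [L² T N⁻²].

M: 0, L: 2, T: 1, N: -2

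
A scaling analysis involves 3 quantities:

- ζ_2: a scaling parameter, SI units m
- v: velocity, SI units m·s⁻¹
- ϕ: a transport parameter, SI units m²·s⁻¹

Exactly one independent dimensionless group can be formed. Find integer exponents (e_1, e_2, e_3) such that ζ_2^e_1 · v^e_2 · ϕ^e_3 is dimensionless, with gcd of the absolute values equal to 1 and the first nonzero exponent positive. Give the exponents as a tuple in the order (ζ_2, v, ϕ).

L: e_1·(1) + e_2·(1) + e_3·(2) = 0
T: e_1·(0) + e_2·(-1) + e_3·(-1) = 0
Solving this homogeneous linear system for the smallest-integer solution (first nonzero entry positive) gives (1, 1, -1).

(1, 1, -1)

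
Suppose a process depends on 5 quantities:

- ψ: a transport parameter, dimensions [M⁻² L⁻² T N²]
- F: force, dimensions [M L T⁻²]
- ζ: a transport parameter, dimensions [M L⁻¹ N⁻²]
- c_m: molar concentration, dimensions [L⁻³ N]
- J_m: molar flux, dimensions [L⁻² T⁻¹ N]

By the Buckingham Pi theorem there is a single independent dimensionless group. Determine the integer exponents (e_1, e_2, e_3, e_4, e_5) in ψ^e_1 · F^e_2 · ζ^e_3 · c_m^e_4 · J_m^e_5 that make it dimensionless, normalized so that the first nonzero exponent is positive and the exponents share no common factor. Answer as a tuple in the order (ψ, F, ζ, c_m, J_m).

(2, 3, 1, 2, -4)

M: e_1·(-2) + e_2·(1) + e_3·(1) + e_4·(0) + e_5·(0) = 0
L: e_1·(-2) + e_2·(1) + e_3·(-1) + e_4·(-3) + e_5·(-2) = 0
T: e_1·(1) + e_2·(-2) + e_3·(0) + e_4·(0) + e_5·(-1) = 0
N: e_1·(2) + e_2·(0) + e_3·(-2) + e_4·(1) + e_5·(1) = 0
Solving this homogeneous linear system for the smallest-integer solution (first nonzero entry positive) gives (2, 3, 1, 2, -4).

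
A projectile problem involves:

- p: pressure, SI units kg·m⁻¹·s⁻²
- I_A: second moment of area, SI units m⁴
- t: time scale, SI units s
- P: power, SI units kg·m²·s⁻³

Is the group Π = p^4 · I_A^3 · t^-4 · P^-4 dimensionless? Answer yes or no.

Sum the exponent of each base dimension across the product:
  M: 4·[p]_M + 3·[I_A]_M − 4·[t]_M − 4·[P]_M = 4·(1) + 3·(0) − 4·(0) − 4·(1) = 0
  L: 4·[p]_L + 3·[I_A]_L − 4·[t]_L − 4·[P]_L = 4·(-1) + 3·(4) − 4·(0) − 4·(2) = 0
  T: 4·[p]_T + 3·[I_A]_T − 4·[t]_T − 4·[P]_T = 4·(-2) + 3·(0) − 4·(1) − 4·(-3) = 0
All base exponents vanish — dimensionless.

yes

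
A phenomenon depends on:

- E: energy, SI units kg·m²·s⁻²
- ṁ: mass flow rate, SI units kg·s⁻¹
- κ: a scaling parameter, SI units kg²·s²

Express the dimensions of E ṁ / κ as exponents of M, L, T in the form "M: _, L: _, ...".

Collect each base-dimension exponent across the product:
  M: (1) + (1) − (2) = 0
  L: (2) + (0) − (0) = 2
  T: (-2) + (-1) − (2) = -5
So the dimensions are [L² T⁻⁵].

M: 0, L: 2, T: -5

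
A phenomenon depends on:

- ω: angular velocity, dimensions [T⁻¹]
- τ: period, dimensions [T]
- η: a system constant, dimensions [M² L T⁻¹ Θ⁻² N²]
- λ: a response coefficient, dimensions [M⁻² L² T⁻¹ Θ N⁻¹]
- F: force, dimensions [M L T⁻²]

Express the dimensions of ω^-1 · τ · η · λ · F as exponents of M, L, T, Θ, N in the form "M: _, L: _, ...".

Collect each base-dimension exponent across the product:
  M: −(0) + (0) + (2) + (-2) + (1) = 1
  L: −(0) + (0) + (1) + (2) + (1) = 4
  T: −(-1) + (1) + (-1) + (-1) + (-2) = -2
  Θ: −(0) + (0) + (-2) + (1) + (0) = -1
  N: −(0) + (0) + (2) + (-1) + (0) = 1
So the dimensions are [M L⁴ T⁻² Θ⁻¹ N].

M: 1, L: 4, T: -2, Θ: -1, N: 1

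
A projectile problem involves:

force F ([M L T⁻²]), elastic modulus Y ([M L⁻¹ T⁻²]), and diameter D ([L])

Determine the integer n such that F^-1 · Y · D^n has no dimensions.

Balance the L exponent: (1)·n from D, plus −(1) + (-1) = -2 from the rest, must sum to zero.
n − 2 = 0, so n = 2.

2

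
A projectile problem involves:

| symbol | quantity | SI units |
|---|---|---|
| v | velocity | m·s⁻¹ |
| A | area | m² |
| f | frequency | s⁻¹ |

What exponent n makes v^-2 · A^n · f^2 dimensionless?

1

Balance the L exponent: (2)·n from A, plus −2·(1) + 2·(0) = -2 from the rest, must sum to zero.
2n − 2 = 0, so n = 1.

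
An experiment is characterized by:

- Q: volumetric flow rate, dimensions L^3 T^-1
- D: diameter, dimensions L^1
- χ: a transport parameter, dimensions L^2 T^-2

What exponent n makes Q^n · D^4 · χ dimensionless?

Balance the L exponent: (3)·n from Q, plus 4·(1) + (2) = 6 from the rest, must sum to zero.
3n + 6 = 0, so n = -2.

-2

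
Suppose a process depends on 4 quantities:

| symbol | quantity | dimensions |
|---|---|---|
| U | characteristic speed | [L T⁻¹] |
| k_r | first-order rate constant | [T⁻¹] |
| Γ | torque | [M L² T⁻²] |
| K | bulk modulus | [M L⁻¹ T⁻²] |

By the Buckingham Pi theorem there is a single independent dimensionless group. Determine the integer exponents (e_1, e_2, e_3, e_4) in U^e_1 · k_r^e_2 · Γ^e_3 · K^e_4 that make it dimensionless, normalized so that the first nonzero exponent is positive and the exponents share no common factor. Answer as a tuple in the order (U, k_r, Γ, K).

M: e_1·(0) + e_2·(0) + e_3·(1) + e_4·(1) = 0
L: e_1·(1) + e_2·(0) + e_3·(2) + e_4·(-1) = 0
T: e_1·(-1) + e_2·(-1) + e_3·(-2) + e_4·(-2) = 0
Solving this homogeneous linear system for the smallest-integer solution (first nonzero entry positive) gives (3, -3, -1, 1).

(3, -3, -1, 1)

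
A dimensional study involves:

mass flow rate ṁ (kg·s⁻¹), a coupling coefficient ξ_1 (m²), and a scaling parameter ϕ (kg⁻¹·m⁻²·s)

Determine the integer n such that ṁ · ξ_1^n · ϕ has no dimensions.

1

Balance the L exponent: (2)·n from ξ_1, plus (0) + (-2) = -2 from the rest, must sum to zero.
2n − 2 = 0, so n = 1.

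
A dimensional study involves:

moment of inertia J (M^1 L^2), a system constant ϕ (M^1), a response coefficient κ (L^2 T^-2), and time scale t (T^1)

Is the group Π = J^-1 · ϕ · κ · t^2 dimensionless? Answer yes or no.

Sum the exponent of each base dimension across the product:
  M: −[J]_M + [ϕ]_M + [κ]_M + 2·[t]_M = −(1) + (1) + (0) + 2·(0) = 0
  L: −[J]_L + [ϕ]_L + [κ]_L + 2·[t]_L = −(2) + (0) + (2) + 2·(0) = 0
  T: −[J]_T + [ϕ]_T + [κ]_T + 2·[t]_T = −(0) + (0) + (-2) + 2·(1) = 0
All base exponents vanish — dimensionless.

yes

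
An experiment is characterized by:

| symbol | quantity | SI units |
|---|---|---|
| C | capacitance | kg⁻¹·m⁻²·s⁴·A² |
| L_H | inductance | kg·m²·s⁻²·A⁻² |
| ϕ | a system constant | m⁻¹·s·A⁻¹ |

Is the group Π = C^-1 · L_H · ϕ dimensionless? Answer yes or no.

no

Sum the exponent of each base dimension across the product:
  M: −[C]_M + [L_H]_M + [ϕ]_M = −(-1) + (1) + (0) = 2
  L: −[C]_L + [L_H]_L + [ϕ]_L = −(-2) + (2) + (-1) = 3
  T: −[C]_T + [L_H]_T + [ϕ]_T = −(4) + (-2) + (1) = -5
  I: −[C]_I + [L_H]_I + [ϕ]_I = −(2) + (-2) + (-1) = -5
Net dimensions [M² L³ T⁻⁵ I⁻⁵] ≠ [1] — not dimensionless.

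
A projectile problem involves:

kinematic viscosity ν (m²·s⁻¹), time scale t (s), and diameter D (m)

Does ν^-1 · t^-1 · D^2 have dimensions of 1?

Sum the exponent of each base dimension across the product:
  L: −[ν]_L − [t]_L + 2·[D]_L = −(2) − (0) + 2·(1) = 0
  T: −[ν]_T − [t]_T + 2·[D]_T = −(-1) − (1) + 2·(0) = 0
All base exponents vanish — dimensionless.

yes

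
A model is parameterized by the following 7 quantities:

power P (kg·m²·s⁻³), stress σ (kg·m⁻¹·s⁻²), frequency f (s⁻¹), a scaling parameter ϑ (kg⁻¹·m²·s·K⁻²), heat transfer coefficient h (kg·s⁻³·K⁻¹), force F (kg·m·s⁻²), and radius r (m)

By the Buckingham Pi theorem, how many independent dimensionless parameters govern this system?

3

There are 7 variables and 4 base dimensions (M, L, T, Θ).
The dimension matrix has rank 4.
Independent dimensionless groups: 7 − 4 = 3.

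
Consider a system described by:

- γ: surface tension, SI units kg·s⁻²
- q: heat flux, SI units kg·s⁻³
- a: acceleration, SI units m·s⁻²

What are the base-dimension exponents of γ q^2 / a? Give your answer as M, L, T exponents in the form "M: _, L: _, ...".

Collect each base-dimension exponent across the product:
  M: (1) + 2·(1) − (0) = 3
  L: (0) + 2·(0) − (1) = -1
  T: (-2) + 2·(-3) − (-2) = -6
So the dimensions are [M³ L⁻¹ T⁻⁶].

M: 3, L: -1, T: -6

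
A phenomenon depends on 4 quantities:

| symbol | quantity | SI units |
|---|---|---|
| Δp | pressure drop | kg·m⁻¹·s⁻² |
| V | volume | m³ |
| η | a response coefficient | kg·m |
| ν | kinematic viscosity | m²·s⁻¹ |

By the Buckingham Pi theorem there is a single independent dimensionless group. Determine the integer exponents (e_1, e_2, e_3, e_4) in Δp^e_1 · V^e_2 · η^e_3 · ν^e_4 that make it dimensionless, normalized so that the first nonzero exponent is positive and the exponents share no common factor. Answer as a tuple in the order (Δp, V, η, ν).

(1, 2, -1, -2)

M: e_1·(1) + e_2·(0) + e_3·(1) + e_4·(0) = 0
L: e_1·(-1) + e_2·(3) + e_3·(1) + e_4·(2) = 0
T: e_1·(-2) + e_2·(0) + e_3·(0) + e_4·(-1) = 0
Solving this homogeneous linear system for the smallest-integer solution (first nonzero entry positive) gives (1, 2, -1, -2).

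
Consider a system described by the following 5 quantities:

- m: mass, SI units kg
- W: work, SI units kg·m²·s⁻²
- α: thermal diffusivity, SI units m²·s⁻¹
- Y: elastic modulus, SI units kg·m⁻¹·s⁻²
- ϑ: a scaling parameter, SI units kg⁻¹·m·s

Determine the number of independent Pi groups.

There are 5 variables and 3 base dimensions (M, L, T).
The dimension matrix has rank 3.
Independent dimensionless groups: 5 − 3 = 2.

2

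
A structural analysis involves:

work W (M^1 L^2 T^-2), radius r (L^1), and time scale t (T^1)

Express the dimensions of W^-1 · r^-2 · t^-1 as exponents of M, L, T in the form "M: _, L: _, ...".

Collect each base-dimension exponent across the product:
  M: −(1) − 2·(0) − (0) = -1
  L: −(2) − 2·(1) − (0) = -4
  T: −(-2) − 2·(0) − (1) = 1
So the dimensions are [M⁻¹ L⁻⁴ T].

M: -1, L: -4, T: 1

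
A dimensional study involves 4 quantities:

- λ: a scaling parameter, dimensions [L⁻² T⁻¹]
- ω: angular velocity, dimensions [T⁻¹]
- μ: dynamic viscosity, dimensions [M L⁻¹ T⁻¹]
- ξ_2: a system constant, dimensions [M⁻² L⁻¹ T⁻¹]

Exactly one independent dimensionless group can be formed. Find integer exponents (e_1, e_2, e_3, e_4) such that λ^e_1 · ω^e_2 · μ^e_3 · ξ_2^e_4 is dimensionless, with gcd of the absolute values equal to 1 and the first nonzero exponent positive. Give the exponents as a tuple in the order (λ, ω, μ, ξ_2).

(3, 3, -4, -2)

M: e_1·(0) + e_2·(0) + e_3·(1) + e_4·(-2) = 0
L: e_1·(-2) + e_2·(0) + e_3·(-1) + e_4·(-1) = 0
T: e_1·(-1) + e_2·(-1) + e_3·(-1) + e_4·(-1) = 0
Solving this homogeneous linear system for the smallest-integer solution (first nonzero entry positive) gives (3, 3, -4, -2).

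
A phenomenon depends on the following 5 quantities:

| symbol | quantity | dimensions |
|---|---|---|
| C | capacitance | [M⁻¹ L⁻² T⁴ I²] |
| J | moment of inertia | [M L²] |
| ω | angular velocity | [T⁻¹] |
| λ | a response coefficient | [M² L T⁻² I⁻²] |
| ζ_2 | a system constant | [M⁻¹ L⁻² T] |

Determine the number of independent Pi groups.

There are 5 variables and 4 base dimensions (M, L, T, I).
The dimension matrix has rank 4.
Independent dimensionless groups: 5 − 4 = 1.

1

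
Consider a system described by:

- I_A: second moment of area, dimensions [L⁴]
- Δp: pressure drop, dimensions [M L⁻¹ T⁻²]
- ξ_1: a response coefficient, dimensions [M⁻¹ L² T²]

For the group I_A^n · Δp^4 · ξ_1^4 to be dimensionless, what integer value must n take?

Balance the L exponent: (4)·n from I_A, plus 4·(-1) + 4·(2) = 4 from the rest, must sum to zero.
4n + 4 = 0, so n = -1.

-1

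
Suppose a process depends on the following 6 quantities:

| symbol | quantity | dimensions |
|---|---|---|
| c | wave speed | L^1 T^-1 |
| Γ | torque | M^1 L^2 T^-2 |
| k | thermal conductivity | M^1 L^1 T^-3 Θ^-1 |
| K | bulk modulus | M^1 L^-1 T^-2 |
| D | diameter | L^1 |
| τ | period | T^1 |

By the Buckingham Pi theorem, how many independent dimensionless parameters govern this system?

There are 6 variables and 4 base dimensions (M, L, T, Θ).
The dimension matrix has rank 4.
Independent dimensionless groups: 6 − 4 = 2.

2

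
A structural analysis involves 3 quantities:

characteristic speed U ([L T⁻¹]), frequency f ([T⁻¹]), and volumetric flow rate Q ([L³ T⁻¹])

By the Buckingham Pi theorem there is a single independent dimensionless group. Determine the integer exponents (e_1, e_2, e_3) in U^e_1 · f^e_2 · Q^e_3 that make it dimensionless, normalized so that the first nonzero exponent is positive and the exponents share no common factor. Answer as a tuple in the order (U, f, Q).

(3, -2, -1)

L: e_1·(1) + e_2·(0) + e_3·(3) = 0
T: e_1·(-1) + e_2·(-1) + e_3·(-1) = 0
Solving this homogeneous linear system for the smallest-integer solution (first nonzero entry positive) gives (3, -2, -1).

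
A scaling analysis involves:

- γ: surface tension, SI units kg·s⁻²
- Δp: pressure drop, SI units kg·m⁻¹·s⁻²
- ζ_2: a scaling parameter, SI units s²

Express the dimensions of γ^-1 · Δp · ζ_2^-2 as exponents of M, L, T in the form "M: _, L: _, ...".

Collect each base-dimension exponent across the product:
  M: −(1) + (1) − 2·(0) = 0
  L: −(0) + (-1) − 2·(0) = -1
  T: −(-2) + (-2) − 2·(2) = -4
So the dimensions are [L⁻¹ T⁻⁴].

M: 0, L: -1, T: -4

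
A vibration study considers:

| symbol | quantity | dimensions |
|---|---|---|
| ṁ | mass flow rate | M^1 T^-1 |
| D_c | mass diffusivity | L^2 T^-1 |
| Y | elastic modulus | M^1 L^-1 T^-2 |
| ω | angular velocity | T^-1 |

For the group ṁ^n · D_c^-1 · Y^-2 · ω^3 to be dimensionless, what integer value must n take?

Balance the M exponent: (1)·n from ṁ, plus −(0) − 2·(1) + 3·(0) = -2 from the rest, must sum to zero.
n − 2 = 0, so n = 2.

2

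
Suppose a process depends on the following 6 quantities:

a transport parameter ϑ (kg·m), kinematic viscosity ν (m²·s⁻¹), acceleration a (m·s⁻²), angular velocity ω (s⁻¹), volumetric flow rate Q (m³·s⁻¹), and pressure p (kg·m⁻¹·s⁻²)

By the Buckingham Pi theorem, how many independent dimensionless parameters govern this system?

There are 6 variables and 3 base dimensions (M, L, T).
The dimension matrix has rank 3.
Independent dimensionless groups: 6 − 3 = 3.

3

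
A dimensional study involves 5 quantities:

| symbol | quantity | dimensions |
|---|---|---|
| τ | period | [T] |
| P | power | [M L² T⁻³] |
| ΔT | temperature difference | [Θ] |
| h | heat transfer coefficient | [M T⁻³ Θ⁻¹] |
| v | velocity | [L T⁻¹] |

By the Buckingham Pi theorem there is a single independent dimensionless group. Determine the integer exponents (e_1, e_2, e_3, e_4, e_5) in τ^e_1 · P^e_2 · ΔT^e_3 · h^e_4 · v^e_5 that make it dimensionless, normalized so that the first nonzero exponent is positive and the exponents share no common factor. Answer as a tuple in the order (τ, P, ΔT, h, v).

(2, -1, 1, 1, 2)

M: e_1·(0) + e_2·(1) + e_3·(0) + e_4·(1) + e_5·(0) = 0
L: e_1·(0) + e_2·(2) + e_3·(0) + e_4·(0) + e_5·(1) = 0
T: e_1·(1) + e_2·(-3) + e_3·(0) + e_4·(-3) + e_5·(-1) = 0
Θ: e_1·(0) + e_2·(0) + e_3·(1) + e_4·(-1) + e_5·(0) = 0
Solving this homogeneous linear system for the smallest-integer solution (first nonzero entry positive) gives (2, -1, 1, 1, 2).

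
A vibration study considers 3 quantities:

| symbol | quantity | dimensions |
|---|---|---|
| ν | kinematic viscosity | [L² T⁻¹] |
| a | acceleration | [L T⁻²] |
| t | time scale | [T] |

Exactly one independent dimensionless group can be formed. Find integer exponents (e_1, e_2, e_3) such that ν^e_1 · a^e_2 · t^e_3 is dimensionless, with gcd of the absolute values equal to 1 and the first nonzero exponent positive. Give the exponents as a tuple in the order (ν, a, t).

L: e_1·(2) + e_2·(1) + e_3·(0) = 0
T: e_1·(-1) + e_2·(-2) + e_3·(1) = 0
Solving this homogeneous linear system for the smallest-integer solution (first nonzero entry positive) gives (1, -2, -3).

(1, -2, -3)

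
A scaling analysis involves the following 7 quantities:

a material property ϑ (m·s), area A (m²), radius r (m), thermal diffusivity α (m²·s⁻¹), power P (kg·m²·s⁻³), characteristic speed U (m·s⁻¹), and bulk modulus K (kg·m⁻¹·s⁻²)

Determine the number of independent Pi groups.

There are 7 variables and 3 base dimensions (M, L, T).
The dimension matrix has rank 3.
Independent dimensionless groups: 7 − 3 = 4.

4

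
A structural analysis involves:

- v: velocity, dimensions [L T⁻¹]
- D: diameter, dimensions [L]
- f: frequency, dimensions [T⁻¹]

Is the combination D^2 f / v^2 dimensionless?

Sum the exponent of each base dimension across the product:
  L: −2·[v]_L + 2·[D]_L + [f]_L = −2·(1) + 2·(1) + (0) = 0
  T: −2·[v]_T + 2·[D]_T + [f]_T = −2·(-1) + 2·(0) + (-1) = 1
Net dimensions [T] ≠ [1] — not dimensionless.

no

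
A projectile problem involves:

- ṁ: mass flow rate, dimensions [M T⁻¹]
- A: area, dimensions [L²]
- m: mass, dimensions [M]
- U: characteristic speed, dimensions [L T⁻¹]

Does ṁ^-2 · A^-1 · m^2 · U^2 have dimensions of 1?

Sum the exponent of each base dimension across the product:
  M: −2·[ṁ]_M − [A]_M + 2·[m]_M + 2·[U]_M = −2·(1) − (0) + 2·(1) + 2·(0) = 0
  L: −2·[ṁ]_L − [A]_L + 2·[m]_L + 2·[U]_L = −2·(0) − (2) + 2·(0) + 2·(1) = 0
  T: −2·[ṁ]_T − [A]_T + 2·[m]_T + 2·[U]_T = −2·(-1) − (0) + 2·(0) + 2·(-1) = 0
All base exponents vanish — dimensionless.

yes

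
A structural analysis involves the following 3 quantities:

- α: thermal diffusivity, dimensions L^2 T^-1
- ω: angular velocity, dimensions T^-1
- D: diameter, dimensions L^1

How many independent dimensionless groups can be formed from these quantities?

There are 3 variables and 2 base dimensions (L, T).
The dimension matrix has rank 2.
Independent dimensionless groups: 3 − 2 = 1.

1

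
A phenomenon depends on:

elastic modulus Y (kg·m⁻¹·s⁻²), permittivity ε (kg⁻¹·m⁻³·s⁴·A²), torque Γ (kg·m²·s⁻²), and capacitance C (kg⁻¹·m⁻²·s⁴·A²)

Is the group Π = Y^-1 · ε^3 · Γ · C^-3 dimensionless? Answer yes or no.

yes

Sum the exponent of each base dimension across the product:
  M: −[Y]_M + 3·[ε]_M + [Γ]_M − 3·[C]_M = −(1) + 3·(-1) + (1) − 3·(-1) = 0
  L: −[Y]_L + 3·[ε]_L + [Γ]_L − 3·[C]_L = −(-1) + 3·(-3) + (2) − 3·(-2) = 0
  T: −[Y]_T + 3·[ε]_T + [Γ]_T − 3·[C]_T = −(-2) + 3·(4) + (-2) − 3·(4) = 0
  I: −[Y]_I + 3·[ε]_I + [Γ]_I − 3·[C]_I = −(0) + 3·(2) + (0) − 3·(2) = 0
All base exponents vanish — dimensionless.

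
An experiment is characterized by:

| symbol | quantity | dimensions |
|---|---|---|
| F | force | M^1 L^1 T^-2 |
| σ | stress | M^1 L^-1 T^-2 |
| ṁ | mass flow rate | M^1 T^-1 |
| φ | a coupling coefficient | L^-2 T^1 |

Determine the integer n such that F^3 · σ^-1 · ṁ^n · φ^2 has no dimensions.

-2

Balance the M exponent: (1)·n from ṁ, plus 3·(1) − (1) + 2·(0) = 2 from the rest, must sum to zero.
n + 2 = 0, so n = -2.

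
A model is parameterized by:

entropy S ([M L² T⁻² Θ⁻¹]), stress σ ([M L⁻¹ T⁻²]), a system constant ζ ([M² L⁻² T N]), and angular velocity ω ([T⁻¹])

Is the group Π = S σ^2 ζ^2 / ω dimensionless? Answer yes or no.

Sum the exponent of each base dimension across the product:
  M: [S]_M + 2·[σ]_M + 2·[ζ]_M − [ω]_M = (1) + 2·(1) + 2·(2) − (0) = 7
  L: [S]_L + 2·[σ]_L + 2·[ζ]_L − [ω]_L = (2) + 2·(-1) + 2·(-2) − (0) = -4
  T: [S]_T + 2·[σ]_T + 2·[ζ]_T − [ω]_T = (-2) + 2·(-2) + 2·(1) − (-1) = -3
  Θ: [S]_Θ + 2·[σ]_Θ + 2·[ζ]_Θ − [ω]_Θ = (-1) + 2·(0) + 2·(0) − (0) = -1
  N: [S]_N + 2·[σ]_N + 2·[ζ]_N − [ω]_N = (0) + 2·(0) + 2·(1) − (0) = 2
Net dimensions [M⁷ L⁻⁴ T⁻³ Θ⁻¹ N²] ≠ [1] — not dimensionless.

no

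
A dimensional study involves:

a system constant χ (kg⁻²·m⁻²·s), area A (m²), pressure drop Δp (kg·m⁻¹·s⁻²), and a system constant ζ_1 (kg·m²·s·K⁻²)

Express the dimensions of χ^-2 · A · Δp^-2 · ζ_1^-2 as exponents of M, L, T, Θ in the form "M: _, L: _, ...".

M: 0, L: 4, T: 0, Θ: 4

Collect each base-dimension exponent across the product:
  M: −2·(-2) + (0) − 2·(1) − 2·(1) = 0
  L: −2·(-2) + (2) − 2·(-1) − 2·(2) = 4
  T: −2·(1) + (0) − 2·(-2) − 2·(1) = 0
  Θ: −2·(0) + (0) − 2·(0) − 2·(-2) = 4
So the dimensions are [L⁴ Θ⁴].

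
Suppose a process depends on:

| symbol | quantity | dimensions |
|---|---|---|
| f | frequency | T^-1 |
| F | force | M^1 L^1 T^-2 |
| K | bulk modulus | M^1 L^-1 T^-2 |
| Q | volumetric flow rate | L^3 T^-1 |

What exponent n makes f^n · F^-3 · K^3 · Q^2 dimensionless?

-2

Balance the T exponent: (-1)·n from f, plus −3·(-2) + 3·(-2) + 2·(-1) = -2 from the rest, must sum to zero.
−n − 2 = 0, so n = -2.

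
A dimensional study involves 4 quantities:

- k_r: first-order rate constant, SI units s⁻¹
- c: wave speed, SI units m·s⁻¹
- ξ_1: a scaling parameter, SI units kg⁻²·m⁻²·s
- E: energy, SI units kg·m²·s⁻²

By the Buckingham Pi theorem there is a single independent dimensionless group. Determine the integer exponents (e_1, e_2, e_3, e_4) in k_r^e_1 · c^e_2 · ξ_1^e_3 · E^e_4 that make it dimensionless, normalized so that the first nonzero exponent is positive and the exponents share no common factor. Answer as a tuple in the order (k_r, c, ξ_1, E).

(1, 2, -1, -2)

M: e_1·(0) + e_2·(0) + e_3·(-2) + e_4·(1) = 0
L: e_1·(0) + e_2·(1) + e_3·(-2) + e_4·(2) = 0
T: e_1·(-1) + e_2·(-1) + e_3·(1) + e_4·(-2) = 0
Solving this homogeneous linear system for the smallest-integer solution (first nonzero entry positive) gives (1, 2, -1, -2).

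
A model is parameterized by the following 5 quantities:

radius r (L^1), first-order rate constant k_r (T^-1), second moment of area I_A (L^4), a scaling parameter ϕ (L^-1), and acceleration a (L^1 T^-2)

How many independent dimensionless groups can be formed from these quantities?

There are 5 variables and 2 base dimensions (L, T).
The dimension matrix has rank 2.
Independent dimensionless groups: 5 − 2 = 3.

3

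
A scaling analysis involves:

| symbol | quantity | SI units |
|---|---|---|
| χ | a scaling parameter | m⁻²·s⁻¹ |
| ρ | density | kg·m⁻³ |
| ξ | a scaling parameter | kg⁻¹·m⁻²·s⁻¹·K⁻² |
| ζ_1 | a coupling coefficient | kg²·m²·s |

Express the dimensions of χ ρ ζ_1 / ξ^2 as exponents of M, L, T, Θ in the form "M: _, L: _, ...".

Collect each base-dimension exponent across the product:
  M: (0) + (1) − 2·(-1) + (2) = 5
  L: (-2) + (-3) − 2·(-2) + (2) = 1
  T: (-1) + (0) − 2·(-1) + (1) = 2
  Θ: (0) + (0) − 2·(-2) + (0) = 4
So the dimensions are [M⁵ L T² Θ⁴].

M: 5, L: 1, T: 2, Θ: 4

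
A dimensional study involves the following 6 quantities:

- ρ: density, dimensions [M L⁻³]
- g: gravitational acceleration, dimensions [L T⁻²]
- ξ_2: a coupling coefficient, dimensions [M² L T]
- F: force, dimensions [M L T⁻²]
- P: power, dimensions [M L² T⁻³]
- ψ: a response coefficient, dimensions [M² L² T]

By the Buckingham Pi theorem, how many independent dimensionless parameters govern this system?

There are 6 variables and 3 base dimensions (M, L, T).
The dimension matrix has rank 3.
Independent dimensionless groups: 6 − 3 = 3.

3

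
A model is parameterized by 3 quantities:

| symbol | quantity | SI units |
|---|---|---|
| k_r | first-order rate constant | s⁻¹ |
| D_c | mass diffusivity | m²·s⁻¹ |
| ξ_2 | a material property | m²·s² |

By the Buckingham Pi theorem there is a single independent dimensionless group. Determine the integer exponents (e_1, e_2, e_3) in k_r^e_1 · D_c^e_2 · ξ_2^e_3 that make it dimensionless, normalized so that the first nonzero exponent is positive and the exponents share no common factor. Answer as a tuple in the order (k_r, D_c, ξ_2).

L: e_1·(0) + e_2·(2) + e_3·(2) = 0
T: e_1·(-1) + e_2·(-1) + e_3·(2) = 0
Solving this homogeneous linear system for the smallest-integer solution (first nonzero entry positive) gives (3, -1, 1).

(3, -1, 1)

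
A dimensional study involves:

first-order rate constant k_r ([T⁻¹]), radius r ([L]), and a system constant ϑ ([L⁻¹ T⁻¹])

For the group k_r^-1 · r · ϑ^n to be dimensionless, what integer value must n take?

Balance the L exponent: (-1)·n from ϑ, plus −(0) + (1) = 1 from the rest, must sum to zero.
−n + 1 = 0, so n = 1.

1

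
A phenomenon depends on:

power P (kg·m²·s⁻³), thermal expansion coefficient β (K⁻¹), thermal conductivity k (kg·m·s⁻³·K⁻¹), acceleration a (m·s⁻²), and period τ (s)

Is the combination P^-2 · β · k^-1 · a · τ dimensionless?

no

Sum the exponent of each base dimension across the product:
  M: −2·[P]_M + [β]_M − [k]_M + [a]_M + [τ]_M = −2·(1) + (0) − (1) + (0) + (0) = -3
  L: −2·[P]_L + [β]_L − [k]_L + [a]_L + [τ]_L = −2·(2) + (0) − (1) + (1) + (0) = -4
  T: −2·[P]_T + [β]_T − [k]_T + [a]_T + [τ]_T = −2·(-3) + (0) − (-3) + (-2) + (1) = 8
  Θ: −2·[P]_Θ + [β]_Θ − [k]_Θ + [a]_Θ + [τ]_Θ = −2·(0) + (-1) − (-1) + (0) + (0) = 0
Net dimensions [M⁻³ L⁻⁴ T⁸] ≠ [1] — not dimensionless.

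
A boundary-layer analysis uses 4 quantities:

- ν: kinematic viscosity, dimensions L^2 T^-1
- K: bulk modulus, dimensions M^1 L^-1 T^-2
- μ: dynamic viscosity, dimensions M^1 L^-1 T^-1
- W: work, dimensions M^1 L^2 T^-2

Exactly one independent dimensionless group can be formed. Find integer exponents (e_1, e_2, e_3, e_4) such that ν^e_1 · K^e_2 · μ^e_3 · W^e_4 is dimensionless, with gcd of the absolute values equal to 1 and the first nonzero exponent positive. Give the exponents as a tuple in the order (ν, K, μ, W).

(3, -1, 3, -2)

M: e_1·(0) + e_2·(1) + e_3·(1) + e_4·(1) = 0
L: e_1·(2) + e_2·(-1) + e_3·(-1) + e_4·(2) = 0
T: e_1·(-1) + e_2·(-2) + e_3·(-1) + e_4·(-2) = 0
Solving this homogeneous linear system for the smallest-integer solution (first nonzero entry positive) gives (3, -1, 3, -2).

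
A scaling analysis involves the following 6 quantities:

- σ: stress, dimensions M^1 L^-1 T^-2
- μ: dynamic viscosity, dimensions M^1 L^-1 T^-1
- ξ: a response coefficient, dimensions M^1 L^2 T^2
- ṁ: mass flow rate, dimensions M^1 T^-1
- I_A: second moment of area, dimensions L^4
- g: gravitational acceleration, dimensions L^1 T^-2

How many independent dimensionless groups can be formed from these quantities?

There are 6 variables and 3 base dimensions (M, L, T).
The dimension matrix has rank 3.
Independent dimensionless groups: 6 − 3 = 3.

3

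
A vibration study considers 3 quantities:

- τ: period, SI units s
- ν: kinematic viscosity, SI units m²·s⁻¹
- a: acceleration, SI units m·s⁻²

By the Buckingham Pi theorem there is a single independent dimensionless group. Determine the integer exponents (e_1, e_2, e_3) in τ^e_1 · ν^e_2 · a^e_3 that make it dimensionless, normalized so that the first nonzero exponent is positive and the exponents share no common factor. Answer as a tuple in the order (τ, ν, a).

L: e_1·(0) + e_2·(2) + e_3·(1) = 0
T: e_1·(1) + e_2·(-1) + e_3·(-2) = 0
Solving this homogeneous linear system for the smallest-integer solution (first nonzero entry positive) gives (3, -1, 2).

(3, -1, 2)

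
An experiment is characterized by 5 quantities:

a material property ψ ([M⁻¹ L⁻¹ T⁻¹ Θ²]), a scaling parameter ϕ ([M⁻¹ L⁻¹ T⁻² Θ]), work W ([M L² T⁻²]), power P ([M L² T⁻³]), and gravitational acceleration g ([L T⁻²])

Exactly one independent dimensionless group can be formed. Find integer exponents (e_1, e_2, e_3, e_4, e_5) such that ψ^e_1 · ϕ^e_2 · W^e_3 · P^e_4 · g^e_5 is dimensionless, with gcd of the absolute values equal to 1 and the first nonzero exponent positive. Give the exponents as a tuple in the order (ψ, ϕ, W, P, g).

(1, -2, -4, 3, 1)

M: e_1·(-1) + e_2·(-1) + e_3·(1) + e_4·(1) + e_5·(0) = 0
L: e_1·(-1) + e_2·(-1) + e_3·(2) + e_4·(2) + e_5·(1) = 0
T: e_1·(-1) + e_2·(-2) + e_3·(-2) + e_4·(-3) + e_5·(-2) = 0
Θ: e_1·(2) + e_2·(1) + e_3·(0) + e_4·(0) + e_5·(0) = 0
Solving this homogeneous linear system for the smallest-integer solution (first nonzero entry positive) gives (1, -2, -4, 3, 1).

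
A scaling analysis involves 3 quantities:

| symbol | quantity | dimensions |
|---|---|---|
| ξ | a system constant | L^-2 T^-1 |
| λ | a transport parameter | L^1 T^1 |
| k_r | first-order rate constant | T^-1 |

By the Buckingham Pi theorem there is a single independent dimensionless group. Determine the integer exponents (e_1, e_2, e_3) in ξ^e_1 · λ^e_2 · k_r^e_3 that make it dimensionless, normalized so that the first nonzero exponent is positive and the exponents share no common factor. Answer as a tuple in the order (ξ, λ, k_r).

(1, 2, 1)

L: e_1·(-2) + e_2·(1) + e_3·(0) = 0
T: e_1·(-1) + e_2·(1) + e_3·(-1) = 0
Solving this homogeneous linear system for the smallest-integer solution (first nonzero entry positive) gives (1, 2, 1).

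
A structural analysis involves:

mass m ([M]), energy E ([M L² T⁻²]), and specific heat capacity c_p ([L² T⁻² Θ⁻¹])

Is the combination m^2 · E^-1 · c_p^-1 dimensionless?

Sum the exponent of each base dimension across the product:
  M: 2·[m]_M − [E]_M − [c_p]_M = 2·(1) − (1) − (0) = 1
  L: 2·[m]_L − [E]_L − [c_p]_L = 2·(0) − (2) − (2) = -4
  T: 2·[m]_T − [E]_T − [c_p]_T = 2·(0) − (-2) − (-2) = 4
  Θ: 2·[m]_Θ − [E]_Θ − [c_p]_Θ = 2·(0) − (0) − (-1) = 1
Net dimensions [M L⁻⁴ T⁴ Θ] ≠ [1] — not dimensionless.

no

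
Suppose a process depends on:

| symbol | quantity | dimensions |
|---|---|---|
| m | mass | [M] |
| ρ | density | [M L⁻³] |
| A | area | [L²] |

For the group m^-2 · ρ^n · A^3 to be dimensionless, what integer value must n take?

2

Balance the M exponent: (1)·n from ρ, plus −2·(1) + 3·(0) = -2 from the rest, must sum to zero.
n − 2 = 0, so n = 2.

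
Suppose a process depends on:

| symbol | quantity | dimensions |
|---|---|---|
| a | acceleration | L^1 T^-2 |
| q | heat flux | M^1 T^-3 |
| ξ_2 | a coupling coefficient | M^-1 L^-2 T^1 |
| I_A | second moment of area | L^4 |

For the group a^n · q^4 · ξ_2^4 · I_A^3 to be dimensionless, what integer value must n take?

-4

Balance the L exponent: (1)·n from a, plus 4·(0) + 4·(-2) + 3·(4) = 4 from the rest, must sum to zero.
n + 4 = 0, so n = -4.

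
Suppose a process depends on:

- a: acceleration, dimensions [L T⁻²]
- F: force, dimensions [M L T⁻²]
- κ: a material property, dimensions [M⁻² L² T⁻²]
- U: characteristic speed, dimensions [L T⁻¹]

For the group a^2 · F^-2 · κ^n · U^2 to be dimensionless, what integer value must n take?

Balance the M exponent: (-2)·n from κ, plus 2·(0) − 2·(1) + 2·(0) = -2 from the rest, must sum to zero.
-2n − 2 = 0, so n = -1.

-1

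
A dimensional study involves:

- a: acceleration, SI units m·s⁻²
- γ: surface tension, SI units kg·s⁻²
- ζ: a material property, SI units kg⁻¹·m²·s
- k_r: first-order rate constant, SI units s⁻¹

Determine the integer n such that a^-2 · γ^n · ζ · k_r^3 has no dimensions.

1

Balance the M exponent: (1)·n from γ, plus −2·(0) + (-1) + 3·(0) = -1 from the rest, must sum to zero.
n − 1 = 0, so n = 1.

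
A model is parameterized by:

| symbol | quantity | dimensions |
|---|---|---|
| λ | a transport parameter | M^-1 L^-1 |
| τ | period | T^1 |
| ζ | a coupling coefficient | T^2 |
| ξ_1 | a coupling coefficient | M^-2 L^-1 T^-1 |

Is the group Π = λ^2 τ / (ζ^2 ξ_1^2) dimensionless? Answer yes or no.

no

Sum the exponent of each base dimension across the product:
  M: 2·[λ]_M + [τ]_M − 2·[ζ]_M − 2·[ξ_1]_M = 2·(-1) + (0) − 2·(0) − 2·(-2) = 2
  L: 2·[λ]_L + [τ]_L − 2·[ζ]_L − 2·[ξ_1]_L = 2·(-1) + (0) − 2·(0) − 2·(-1) = 0
  T: 2·[λ]_T + [τ]_T − 2·[ζ]_T − 2·[ξ_1]_T = 2·(0) + (1) − 2·(2) − 2·(-1) = -1
Net dimensions [M² T⁻¹] ≠ [1] — not dimensionless.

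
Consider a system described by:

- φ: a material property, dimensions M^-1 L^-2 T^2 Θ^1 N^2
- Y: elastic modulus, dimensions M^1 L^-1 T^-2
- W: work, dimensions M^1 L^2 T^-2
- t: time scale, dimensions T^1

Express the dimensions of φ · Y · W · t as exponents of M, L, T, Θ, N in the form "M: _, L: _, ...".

M: 1, L: -1, T: -1, Θ: 1, N: 2

Collect each base-dimension exponent across the product:
  M: (-1) + (1) + (1) + (0) = 1
  L: (-2) + (-1) + (2) + (0) = -1
  T: (2) + (-2) + (-2) + (1) = -1
  Θ: (1) + (0) + (0) + (0) = 1
  N: (2) + (0) + (0) + (0) = 2
So the dimensions are [M L⁻¹ T⁻¹ Θ N²].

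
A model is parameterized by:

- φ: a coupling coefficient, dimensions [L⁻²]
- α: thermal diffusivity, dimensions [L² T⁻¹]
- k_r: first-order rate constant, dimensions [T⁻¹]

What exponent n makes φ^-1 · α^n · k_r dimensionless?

-1

Balance the L exponent: (2)·n from α, plus −(-2) + (0) = 2 from the rest, must sum to zero.
2n + 2 = 0, so n = -1.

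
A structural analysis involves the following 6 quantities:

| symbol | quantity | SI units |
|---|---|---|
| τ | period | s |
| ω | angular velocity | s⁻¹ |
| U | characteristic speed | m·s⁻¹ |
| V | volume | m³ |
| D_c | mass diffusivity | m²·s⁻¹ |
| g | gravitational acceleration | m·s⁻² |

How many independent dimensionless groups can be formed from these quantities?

4

There are 6 variables and 2 base dimensions (L, T).
The dimension matrix has rank 2.
Independent dimensionless groups: 6 − 2 = 4.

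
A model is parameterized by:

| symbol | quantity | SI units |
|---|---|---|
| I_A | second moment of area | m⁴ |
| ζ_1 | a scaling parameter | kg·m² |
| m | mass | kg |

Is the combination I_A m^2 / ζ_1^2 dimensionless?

Sum the exponent of each base dimension across the product:
  M: [I_A]_M − 2·[ζ_1]_M + 2·[m]_M = (0) − 2·(1) + 2·(1) = 0
  L: [I_A]_L − 2·[ζ_1]_L + 2·[m]_L = (4) − 2·(2) + 2·(0) = 0
  T: [I_A]_T − 2·[ζ_1]_T + 2·[m]_T = (0) − 2·(0) + 2·(0) = 0
All base exponents vanish — dimensionless.

yes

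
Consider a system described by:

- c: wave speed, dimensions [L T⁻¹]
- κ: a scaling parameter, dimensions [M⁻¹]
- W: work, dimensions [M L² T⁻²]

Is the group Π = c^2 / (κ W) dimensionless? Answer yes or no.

yes

Sum the exponent of each base dimension across the product:
  M: 2·[c]_M − [κ]_M − [W]_M = 2·(0) − (-1) − (1) = 0
  L: 2·[c]_L − [κ]_L − [W]_L = 2·(1) − (0) − (2) = 0
  T: 2·[c]_T − [κ]_T − [W]_T = 2·(-1) − (0) − (-2) = 0
All base exponents vanish — dimensionless.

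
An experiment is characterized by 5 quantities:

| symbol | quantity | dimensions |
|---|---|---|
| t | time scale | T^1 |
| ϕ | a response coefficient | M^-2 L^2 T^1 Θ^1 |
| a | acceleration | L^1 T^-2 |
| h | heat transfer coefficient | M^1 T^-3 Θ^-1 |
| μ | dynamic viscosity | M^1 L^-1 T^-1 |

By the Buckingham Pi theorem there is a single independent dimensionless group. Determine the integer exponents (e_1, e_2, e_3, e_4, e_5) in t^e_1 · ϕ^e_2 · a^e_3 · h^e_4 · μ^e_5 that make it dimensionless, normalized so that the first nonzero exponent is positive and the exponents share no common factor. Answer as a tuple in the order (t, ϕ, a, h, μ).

M: e_1·(0) + e_2·(-2) + e_3·(0) + e_4·(1) + e_5·(1) = 0
L: e_1·(0) + e_2·(2) + e_3·(1) + e_4·(0) + e_5·(-1) = 0
T: e_1·(1) + e_2·(1) + e_3·(-2) + e_4·(-3) + e_5·(-1) = 0
Θ: e_1·(0) + e_2·(1) + e_3·(0) + e_4·(-1) + e_5·(0) = 0
Solving this homogeneous linear system for the smallest-integer solution (first nonzero entry positive) gives (1, 1, -1, 1, 1).

(1, 1, -1, 1, 1)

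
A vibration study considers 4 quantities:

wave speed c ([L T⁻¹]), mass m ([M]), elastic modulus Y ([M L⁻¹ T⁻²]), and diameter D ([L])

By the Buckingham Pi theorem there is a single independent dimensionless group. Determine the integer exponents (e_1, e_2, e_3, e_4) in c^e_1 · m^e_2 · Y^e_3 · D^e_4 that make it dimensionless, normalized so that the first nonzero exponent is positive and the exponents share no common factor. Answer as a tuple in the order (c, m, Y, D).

(2, 1, -1, -3)

M: e_1·(0) + e_2·(1) + e_3·(1) + e_4·(0) = 0
L: e_1·(1) + e_2·(0) + e_3·(-1) + e_4·(1) = 0
T: e_1·(-1) + e_2·(0) + e_3·(-2) + e_4·(0) = 0
Solving this homogeneous linear system for the smallest-integer solution (first nonzero entry positive) gives (2, 1, -1, -3).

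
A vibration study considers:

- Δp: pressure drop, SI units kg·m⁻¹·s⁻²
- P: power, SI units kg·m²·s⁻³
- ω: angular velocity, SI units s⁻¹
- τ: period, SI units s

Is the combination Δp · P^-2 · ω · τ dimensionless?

Sum the exponent of each base dimension across the product:
  M: [Δp]_M − 2·[P]_M + [ω]_M + [τ]_M = (1) − 2·(1) + (0) + (0) = -1
  L: [Δp]_L − 2·[P]_L + [ω]_L + [τ]_L = (-1) − 2·(2) + (0) + (0) = -5
  T: [Δp]_T − 2·[P]_T + [ω]_T + [τ]_T = (-2) − 2·(-3) + (-1) + (1) = 4
Net dimensions [M⁻¹ L⁻⁵ T⁴] ≠ [1] — not dimensionless.

no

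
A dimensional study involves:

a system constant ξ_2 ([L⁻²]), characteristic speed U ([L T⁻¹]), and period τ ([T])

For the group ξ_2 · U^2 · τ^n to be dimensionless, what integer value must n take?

2

Balance the T exponent: (1)·n from τ, plus (0) + 2·(-1) = -2 from the rest, must sum to zero.
n − 2 = 0, so n = 2.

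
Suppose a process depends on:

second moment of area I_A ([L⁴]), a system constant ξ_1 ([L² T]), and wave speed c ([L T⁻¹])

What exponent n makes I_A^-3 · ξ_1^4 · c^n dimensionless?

4

Balance the L exponent: (1)·n from c, plus −3·(4) + 4·(2) = -4 from the rest, must sum to zero.
n − 4 = 0, so n = 4.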